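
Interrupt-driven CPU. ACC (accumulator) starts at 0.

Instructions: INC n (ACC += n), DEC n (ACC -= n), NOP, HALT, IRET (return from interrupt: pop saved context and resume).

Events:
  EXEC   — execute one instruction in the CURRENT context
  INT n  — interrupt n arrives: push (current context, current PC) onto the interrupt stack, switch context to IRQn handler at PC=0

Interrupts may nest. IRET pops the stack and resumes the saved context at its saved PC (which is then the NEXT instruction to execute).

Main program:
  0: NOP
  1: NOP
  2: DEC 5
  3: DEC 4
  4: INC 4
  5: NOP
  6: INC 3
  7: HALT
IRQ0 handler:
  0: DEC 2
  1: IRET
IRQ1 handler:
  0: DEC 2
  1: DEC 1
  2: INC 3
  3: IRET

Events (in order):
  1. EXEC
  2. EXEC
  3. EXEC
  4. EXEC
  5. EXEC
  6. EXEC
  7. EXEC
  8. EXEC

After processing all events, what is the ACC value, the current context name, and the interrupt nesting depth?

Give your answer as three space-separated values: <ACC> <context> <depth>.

Event 1 (EXEC): [MAIN] PC=0: NOP
Event 2 (EXEC): [MAIN] PC=1: NOP
Event 3 (EXEC): [MAIN] PC=2: DEC 5 -> ACC=-5
Event 4 (EXEC): [MAIN] PC=3: DEC 4 -> ACC=-9
Event 5 (EXEC): [MAIN] PC=4: INC 4 -> ACC=-5
Event 6 (EXEC): [MAIN] PC=5: NOP
Event 7 (EXEC): [MAIN] PC=6: INC 3 -> ACC=-2
Event 8 (EXEC): [MAIN] PC=7: HALT

Answer: -2 MAIN 0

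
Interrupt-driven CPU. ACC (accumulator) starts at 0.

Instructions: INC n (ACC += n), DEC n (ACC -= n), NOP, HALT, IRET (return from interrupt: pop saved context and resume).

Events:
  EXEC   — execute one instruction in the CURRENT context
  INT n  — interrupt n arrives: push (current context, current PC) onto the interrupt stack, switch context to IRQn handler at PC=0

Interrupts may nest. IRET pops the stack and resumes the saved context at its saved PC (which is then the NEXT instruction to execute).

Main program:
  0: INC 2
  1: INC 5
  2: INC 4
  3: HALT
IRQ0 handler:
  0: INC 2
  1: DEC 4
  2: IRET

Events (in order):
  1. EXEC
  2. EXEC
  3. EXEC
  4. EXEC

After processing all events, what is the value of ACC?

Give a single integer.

Event 1 (EXEC): [MAIN] PC=0: INC 2 -> ACC=2
Event 2 (EXEC): [MAIN] PC=1: INC 5 -> ACC=7
Event 3 (EXEC): [MAIN] PC=2: INC 4 -> ACC=11
Event 4 (EXEC): [MAIN] PC=3: HALT

Answer: 11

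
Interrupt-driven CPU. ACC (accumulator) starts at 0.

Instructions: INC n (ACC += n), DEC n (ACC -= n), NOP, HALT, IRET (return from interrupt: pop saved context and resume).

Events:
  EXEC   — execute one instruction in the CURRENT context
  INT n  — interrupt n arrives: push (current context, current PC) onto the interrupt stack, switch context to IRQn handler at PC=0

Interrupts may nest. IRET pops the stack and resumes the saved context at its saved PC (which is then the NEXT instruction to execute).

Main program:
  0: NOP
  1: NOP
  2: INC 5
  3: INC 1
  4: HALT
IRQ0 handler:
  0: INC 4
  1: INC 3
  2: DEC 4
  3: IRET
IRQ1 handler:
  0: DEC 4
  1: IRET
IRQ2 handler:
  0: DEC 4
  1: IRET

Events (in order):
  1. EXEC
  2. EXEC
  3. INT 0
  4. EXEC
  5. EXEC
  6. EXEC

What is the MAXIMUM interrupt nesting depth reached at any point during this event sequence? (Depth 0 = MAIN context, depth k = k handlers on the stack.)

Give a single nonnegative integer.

Event 1 (EXEC): [MAIN] PC=0: NOP [depth=0]
Event 2 (EXEC): [MAIN] PC=1: NOP [depth=0]
Event 3 (INT 0): INT 0 arrives: push (MAIN, PC=2), enter IRQ0 at PC=0 (depth now 1) [depth=1]
Event 4 (EXEC): [IRQ0] PC=0: INC 4 -> ACC=4 [depth=1]
Event 5 (EXEC): [IRQ0] PC=1: INC 3 -> ACC=7 [depth=1]
Event 6 (EXEC): [IRQ0] PC=2: DEC 4 -> ACC=3 [depth=1]
Max depth observed: 1

Answer: 1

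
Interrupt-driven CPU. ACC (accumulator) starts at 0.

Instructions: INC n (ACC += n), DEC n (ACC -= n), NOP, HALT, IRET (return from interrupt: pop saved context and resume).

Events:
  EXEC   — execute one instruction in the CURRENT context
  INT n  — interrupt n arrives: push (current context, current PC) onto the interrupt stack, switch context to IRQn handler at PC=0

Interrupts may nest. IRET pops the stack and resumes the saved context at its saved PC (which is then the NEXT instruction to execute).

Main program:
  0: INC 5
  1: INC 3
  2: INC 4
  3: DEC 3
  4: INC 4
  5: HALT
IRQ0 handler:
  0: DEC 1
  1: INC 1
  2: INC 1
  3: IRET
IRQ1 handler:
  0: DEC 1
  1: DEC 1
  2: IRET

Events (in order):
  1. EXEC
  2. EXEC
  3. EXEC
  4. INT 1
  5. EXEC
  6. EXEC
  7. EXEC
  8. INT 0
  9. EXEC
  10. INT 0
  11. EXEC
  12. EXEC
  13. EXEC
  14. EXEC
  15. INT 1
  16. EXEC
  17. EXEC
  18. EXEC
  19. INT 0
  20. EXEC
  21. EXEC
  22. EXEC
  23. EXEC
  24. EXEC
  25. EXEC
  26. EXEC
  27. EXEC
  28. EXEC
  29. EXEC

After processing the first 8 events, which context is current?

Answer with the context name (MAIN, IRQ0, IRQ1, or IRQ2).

Event 1 (EXEC): [MAIN] PC=0: INC 5 -> ACC=5
Event 2 (EXEC): [MAIN] PC=1: INC 3 -> ACC=8
Event 3 (EXEC): [MAIN] PC=2: INC 4 -> ACC=12
Event 4 (INT 1): INT 1 arrives: push (MAIN, PC=3), enter IRQ1 at PC=0 (depth now 1)
Event 5 (EXEC): [IRQ1] PC=0: DEC 1 -> ACC=11
Event 6 (EXEC): [IRQ1] PC=1: DEC 1 -> ACC=10
Event 7 (EXEC): [IRQ1] PC=2: IRET -> resume MAIN at PC=3 (depth now 0)
Event 8 (INT 0): INT 0 arrives: push (MAIN, PC=3), enter IRQ0 at PC=0 (depth now 1)

Answer: IRQ0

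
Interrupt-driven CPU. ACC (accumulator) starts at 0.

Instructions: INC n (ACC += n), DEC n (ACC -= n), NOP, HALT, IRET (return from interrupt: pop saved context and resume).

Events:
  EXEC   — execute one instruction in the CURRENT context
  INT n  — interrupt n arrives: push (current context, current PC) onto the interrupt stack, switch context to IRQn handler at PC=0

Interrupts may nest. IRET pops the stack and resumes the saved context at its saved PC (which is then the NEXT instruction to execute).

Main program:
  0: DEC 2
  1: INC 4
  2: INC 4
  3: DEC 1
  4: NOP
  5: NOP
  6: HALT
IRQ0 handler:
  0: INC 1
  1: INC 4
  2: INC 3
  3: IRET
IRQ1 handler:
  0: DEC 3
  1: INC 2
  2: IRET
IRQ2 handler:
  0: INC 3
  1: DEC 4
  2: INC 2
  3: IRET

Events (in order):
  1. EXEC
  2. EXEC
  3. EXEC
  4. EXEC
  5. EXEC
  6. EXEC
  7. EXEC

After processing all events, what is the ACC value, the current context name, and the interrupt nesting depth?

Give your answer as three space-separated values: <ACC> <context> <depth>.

Event 1 (EXEC): [MAIN] PC=0: DEC 2 -> ACC=-2
Event 2 (EXEC): [MAIN] PC=1: INC 4 -> ACC=2
Event 3 (EXEC): [MAIN] PC=2: INC 4 -> ACC=6
Event 4 (EXEC): [MAIN] PC=3: DEC 1 -> ACC=5
Event 5 (EXEC): [MAIN] PC=4: NOP
Event 6 (EXEC): [MAIN] PC=5: NOP
Event 7 (EXEC): [MAIN] PC=6: HALT

Answer: 5 MAIN 0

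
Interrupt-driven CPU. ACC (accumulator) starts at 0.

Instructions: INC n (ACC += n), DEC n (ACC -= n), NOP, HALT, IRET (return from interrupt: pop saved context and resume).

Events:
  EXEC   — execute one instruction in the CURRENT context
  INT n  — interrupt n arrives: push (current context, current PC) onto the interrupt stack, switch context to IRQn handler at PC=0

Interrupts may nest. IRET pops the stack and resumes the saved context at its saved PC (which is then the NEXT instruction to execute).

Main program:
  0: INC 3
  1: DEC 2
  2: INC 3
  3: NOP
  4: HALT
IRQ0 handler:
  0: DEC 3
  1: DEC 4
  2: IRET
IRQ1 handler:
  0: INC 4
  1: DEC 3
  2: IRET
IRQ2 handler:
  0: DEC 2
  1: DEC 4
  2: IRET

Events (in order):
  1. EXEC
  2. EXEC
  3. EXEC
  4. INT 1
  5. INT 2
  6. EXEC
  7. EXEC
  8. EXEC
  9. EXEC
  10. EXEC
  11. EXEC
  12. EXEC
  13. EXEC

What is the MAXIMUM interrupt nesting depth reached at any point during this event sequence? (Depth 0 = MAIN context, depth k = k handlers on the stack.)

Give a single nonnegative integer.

Event 1 (EXEC): [MAIN] PC=0: INC 3 -> ACC=3 [depth=0]
Event 2 (EXEC): [MAIN] PC=1: DEC 2 -> ACC=1 [depth=0]
Event 3 (EXEC): [MAIN] PC=2: INC 3 -> ACC=4 [depth=0]
Event 4 (INT 1): INT 1 arrives: push (MAIN, PC=3), enter IRQ1 at PC=0 (depth now 1) [depth=1]
Event 5 (INT 2): INT 2 arrives: push (IRQ1, PC=0), enter IRQ2 at PC=0 (depth now 2) [depth=2]
Event 6 (EXEC): [IRQ2] PC=0: DEC 2 -> ACC=2 [depth=2]
Event 7 (EXEC): [IRQ2] PC=1: DEC 4 -> ACC=-2 [depth=2]
Event 8 (EXEC): [IRQ2] PC=2: IRET -> resume IRQ1 at PC=0 (depth now 1) [depth=1]
Event 9 (EXEC): [IRQ1] PC=0: INC 4 -> ACC=2 [depth=1]
Event 10 (EXEC): [IRQ1] PC=1: DEC 3 -> ACC=-1 [depth=1]
Event 11 (EXEC): [IRQ1] PC=2: IRET -> resume MAIN at PC=3 (depth now 0) [depth=0]
Event 12 (EXEC): [MAIN] PC=3: NOP [depth=0]
Event 13 (EXEC): [MAIN] PC=4: HALT [depth=0]
Max depth observed: 2

Answer: 2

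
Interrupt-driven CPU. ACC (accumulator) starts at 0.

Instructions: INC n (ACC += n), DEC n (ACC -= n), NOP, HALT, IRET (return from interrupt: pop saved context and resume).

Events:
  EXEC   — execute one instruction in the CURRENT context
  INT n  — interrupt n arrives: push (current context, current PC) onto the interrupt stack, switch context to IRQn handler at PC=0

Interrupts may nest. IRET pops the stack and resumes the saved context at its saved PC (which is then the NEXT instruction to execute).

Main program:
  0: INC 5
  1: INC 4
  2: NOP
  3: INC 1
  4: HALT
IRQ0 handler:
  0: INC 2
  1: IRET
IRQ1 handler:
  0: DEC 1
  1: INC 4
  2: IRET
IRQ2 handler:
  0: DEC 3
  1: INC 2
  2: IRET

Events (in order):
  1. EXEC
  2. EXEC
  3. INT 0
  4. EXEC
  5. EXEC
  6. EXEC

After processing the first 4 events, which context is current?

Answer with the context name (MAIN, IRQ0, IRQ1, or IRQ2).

Answer: IRQ0

Derivation:
Event 1 (EXEC): [MAIN] PC=0: INC 5 -> ACC=5
Event 2 (EXEC): [MAIN] PC=1: INC 4 -> ACC=9
Event 3 (INT 0): INT 0 arrives: push (MAIN, PC=2), enter IRQ0 at PC=0 (depth now 1)
Event 4 (EXEC): [IRQ0] PC=0: INC 2 -> ACC=11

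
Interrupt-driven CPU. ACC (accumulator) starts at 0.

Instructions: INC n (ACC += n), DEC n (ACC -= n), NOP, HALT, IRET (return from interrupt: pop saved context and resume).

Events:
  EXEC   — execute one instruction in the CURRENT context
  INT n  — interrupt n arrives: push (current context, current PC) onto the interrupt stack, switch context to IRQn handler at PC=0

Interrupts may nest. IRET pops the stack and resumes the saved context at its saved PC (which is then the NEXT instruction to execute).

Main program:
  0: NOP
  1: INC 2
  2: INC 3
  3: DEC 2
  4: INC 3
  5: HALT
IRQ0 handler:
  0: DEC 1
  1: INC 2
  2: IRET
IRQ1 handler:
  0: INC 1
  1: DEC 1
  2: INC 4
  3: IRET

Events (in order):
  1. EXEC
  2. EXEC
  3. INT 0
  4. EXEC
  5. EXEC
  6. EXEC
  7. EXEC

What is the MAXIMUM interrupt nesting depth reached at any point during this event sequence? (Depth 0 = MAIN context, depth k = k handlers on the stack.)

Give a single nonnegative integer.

Answer: 1

Derivation:
Event 1 (EXEC): [MAIN] PC=0: NOP [depth=0]
Event 2 (EXEC): [MAIN] PC=1: INC 2 -> ACC=2 [depth=0]
Event 3 (INT 0): INT 0 arrives: push (MAIN, PC=2), enter IRQ0 at PC=0 (depth now 1) [depth=1]
Event 4 (EXEC): [IRQ0] PC=0: DEC 1 -> ACC=1 [depth=1]
Event 5 (EXEC): [IRQ0] PC=1: INC 2 -> ACC=3 [depth=1]
Event 6 (EXEC): [IRQ0] PC=2: IRET -> resume MAIN at PC=2 (depth now 0) [depth=0]
Event 7 (EXEC): [MAIN] PC=2: INC 3 -> ACC=6 [depth=0]
Max depth observed: 1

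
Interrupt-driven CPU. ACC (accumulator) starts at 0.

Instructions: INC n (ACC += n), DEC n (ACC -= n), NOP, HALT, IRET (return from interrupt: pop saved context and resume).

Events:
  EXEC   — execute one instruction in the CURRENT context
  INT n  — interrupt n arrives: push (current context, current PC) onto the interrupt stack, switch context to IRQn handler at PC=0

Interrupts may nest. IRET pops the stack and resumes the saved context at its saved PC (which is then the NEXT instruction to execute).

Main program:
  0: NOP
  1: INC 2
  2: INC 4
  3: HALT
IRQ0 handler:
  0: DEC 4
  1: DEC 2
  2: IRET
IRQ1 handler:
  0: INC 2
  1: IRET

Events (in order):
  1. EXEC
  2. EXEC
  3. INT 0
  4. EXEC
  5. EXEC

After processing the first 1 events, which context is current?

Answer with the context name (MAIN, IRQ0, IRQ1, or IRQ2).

Event 1 (EXEC): [MAIN] PC=0: NOP

Answer: MAIN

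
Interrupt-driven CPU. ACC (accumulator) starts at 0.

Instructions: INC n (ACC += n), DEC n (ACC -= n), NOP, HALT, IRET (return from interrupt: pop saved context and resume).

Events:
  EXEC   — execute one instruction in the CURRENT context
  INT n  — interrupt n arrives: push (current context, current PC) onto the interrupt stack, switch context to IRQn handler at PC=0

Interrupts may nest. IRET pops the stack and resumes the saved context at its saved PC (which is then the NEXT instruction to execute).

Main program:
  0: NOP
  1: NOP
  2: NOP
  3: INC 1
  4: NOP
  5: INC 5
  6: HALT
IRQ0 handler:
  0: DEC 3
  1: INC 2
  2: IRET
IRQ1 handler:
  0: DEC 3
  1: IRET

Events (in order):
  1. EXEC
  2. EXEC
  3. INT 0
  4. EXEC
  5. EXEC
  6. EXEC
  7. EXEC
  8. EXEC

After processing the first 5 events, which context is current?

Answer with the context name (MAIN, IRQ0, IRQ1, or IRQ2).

Event 1 (EXEC): [MAIN] PC=0: NOP
Event 2 (EXEC): [MAIN] PC=1: NOP
Event 3 (INT 0): INT 0 arrives: push (MAIN, PC=2), enter IRQ0 at PC=0 (depth now 1)
Event 4 (EXEC): [IRQ0] PC=0: DEC 3 -> ACC=-3
Event 5 (EXEC): [IRQ0] PC=1: INC 2 -> ACC=-1

Answer: IRQ0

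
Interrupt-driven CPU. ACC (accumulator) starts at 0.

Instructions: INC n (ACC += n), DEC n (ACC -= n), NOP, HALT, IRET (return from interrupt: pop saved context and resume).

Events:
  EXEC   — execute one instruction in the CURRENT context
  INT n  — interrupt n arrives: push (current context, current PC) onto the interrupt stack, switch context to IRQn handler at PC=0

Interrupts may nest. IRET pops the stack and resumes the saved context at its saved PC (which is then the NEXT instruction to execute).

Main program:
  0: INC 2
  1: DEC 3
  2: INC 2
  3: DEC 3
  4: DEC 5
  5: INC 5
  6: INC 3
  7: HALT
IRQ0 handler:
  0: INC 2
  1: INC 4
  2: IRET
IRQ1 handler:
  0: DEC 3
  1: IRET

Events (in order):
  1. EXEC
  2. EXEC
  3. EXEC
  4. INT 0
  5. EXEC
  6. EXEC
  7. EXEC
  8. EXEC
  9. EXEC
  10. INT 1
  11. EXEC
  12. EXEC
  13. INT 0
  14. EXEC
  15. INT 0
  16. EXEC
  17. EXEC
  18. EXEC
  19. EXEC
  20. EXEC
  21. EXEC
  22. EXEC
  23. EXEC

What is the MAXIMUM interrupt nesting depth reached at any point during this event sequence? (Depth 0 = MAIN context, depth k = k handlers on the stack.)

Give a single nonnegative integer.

Event 1 (EXEC): [MAIN] PC=0: INC 2 -> ACC=2 [depth=0]
Event 2 (EXEC): [MAIN] PC=1: DEC 3 -> ACC=-1 [depth=0]
Event 3 (EXEC): [MAIN] PC=2: INC 2 -> ACC=1 [depth=0]
Event 4 (INT 0): INT 0 arrives: push (MAIN, PC=3), enter IRQ0 at PC=0 (depth now 1) [depth=1]
Event 5 (EXEC): [IRQ0] PC=0: INC 2 -> ACC=3 [depth=1]
Event 6 (EXEC): [IRQ0] PC=1: INC 4 -> ACC=7 [depth=1]
Event 7 (EXEC): [IRQ0] PC=2: IRET -> resume MAIN at PC=3 (depth now 0) [depth=0]
Event 8 (EXEC): [MAIN] PC=3: DEC 3 -> ACC=4 [depth=0]
Event 9 (EXEC): [MAIN] PC=4: DEC 5 -> ACC=-1 [depth=0]
Event 10 (INT 1): INT 1 arrives: push (MAIN, PC=5), enter IRQ1 at PC=0 (depth now 1) [depth=1]
Event 11 (EXEC): [IRQ1] PC=0: DEC 3 -> ACC=-4 [depth=1]
Event 12 (EXEC): [IRQ1] PC=1: IRET -> resume MAIN at PC=5 (depth now 0) [depth=0]
Event 13 (INT 0): INT 0 arrives: push (MAIN, PC=5), enter IRQ0 at PC=0 (depth now 1) [depth=1]
Event 14 (EXEC): [IRQ0] PC=0: INC 2 -> ACC=-2 [depth=1]
Event 15 (INT 0): INT 0 arrives: push (IRQ0, PC=1), enter IRQ0 at PC=0 (depth now 2) [depth=2]
Event 16 (EXEC): [IRQ0] PC=0: INC 2 -> ACC=0 [depth=2]
Event 17 (EXEC): [IRQ0] PC=1: INC 4 -> ACC=4 [depth=2]
Event 18 (EXEC): [IRQ0] PC=2: IRET -> resume IRQ0 at PC=1 (depth now 1) [depth=1]
Event 19 (EXEC): [IRQ0] PC=1: INC 4 -> ACC=8 [depth=1]
Event 20 (EXEC): [IRQ0] PC=2: IRET -> resume MAIN at PC=5 (depth now 0) [depth=0]
Event 21 (EXEC): [MAIN] PC=5: INC 5 -> ACC=13 [depth=0]
Event 22 (EXEC): [MAIN] PC=6: INC 3 -> ACC=16 [depth=0]
Event 23 (EXEC): [MAIN] PC=7: HALT [depth=0]
Max depth observed: 2

Answer: 2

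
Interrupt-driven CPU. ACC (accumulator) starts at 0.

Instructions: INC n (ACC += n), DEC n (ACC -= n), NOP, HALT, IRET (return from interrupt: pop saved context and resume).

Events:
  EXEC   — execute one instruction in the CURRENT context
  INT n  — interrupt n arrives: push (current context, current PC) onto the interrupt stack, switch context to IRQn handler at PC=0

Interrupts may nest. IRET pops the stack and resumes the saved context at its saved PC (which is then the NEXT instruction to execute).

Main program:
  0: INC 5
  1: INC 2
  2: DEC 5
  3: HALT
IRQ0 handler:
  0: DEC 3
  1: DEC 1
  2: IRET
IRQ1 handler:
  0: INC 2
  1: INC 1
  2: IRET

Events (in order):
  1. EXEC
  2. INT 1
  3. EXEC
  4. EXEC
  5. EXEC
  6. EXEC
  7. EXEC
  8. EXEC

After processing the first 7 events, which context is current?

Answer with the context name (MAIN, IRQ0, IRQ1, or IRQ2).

Event 1 (EXEC): [MAIN] PC=0: INC 5 -> ACC=5
Event 2 (INT 1): INT 1 arrives: push (MAIN, PC=1), enter IRQ1 at PC=0 (depth now 1)
Event 3 (EXEC): [IRQ1] PC=0: INC 2 -> ACC=7
Event 4 (EXEC): [IRQ1] PC=1: INC 1 -> ACC=8
Event 5 (EXEC): [IRQ1] PC=2: IRET -> resume MAIN at PC=1 (depth now 0)
Event 6 (EXEC): [MAIN] PC=1: INC 2 -> ACC=10
Event 7 (EXEC): [MAIN] PC=2: DEC 5 -> ACC=5

Answer: MAIN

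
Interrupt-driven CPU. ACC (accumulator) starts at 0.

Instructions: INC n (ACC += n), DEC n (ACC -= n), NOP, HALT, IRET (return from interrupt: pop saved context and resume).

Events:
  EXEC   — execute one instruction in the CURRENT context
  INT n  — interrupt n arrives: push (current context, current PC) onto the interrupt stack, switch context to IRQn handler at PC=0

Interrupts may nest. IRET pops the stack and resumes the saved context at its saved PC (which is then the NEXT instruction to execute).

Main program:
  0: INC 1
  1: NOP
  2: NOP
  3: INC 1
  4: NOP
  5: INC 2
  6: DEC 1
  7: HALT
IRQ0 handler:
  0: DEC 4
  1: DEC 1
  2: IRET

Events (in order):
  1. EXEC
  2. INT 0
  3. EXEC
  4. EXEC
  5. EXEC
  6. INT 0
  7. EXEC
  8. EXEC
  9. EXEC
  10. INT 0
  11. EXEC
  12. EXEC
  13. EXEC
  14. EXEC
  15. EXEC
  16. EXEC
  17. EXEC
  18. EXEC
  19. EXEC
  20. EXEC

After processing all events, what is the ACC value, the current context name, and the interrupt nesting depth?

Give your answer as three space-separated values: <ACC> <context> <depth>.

Answer: -12 MAIN 0

Derivation:
Event 1 (EXEC): [MAIN] PC=0: INC 1 -> ACC=1
Event 2 (INT 0): INT 0 arrives: push (MAIN, PC=1), enter IRQ0 at PC=0 (depth now 1)
Event 3 (EXEC): [IRQ0] PC=0: DEC 4 -> ACC=-3
Event 4 (EXEC): [IRQ0] PC=1: DEC 1 -> ACC=-4
Event 5 (EXEC): [IRQ0] PC=2: IRET -> resume MAIN at PC=1 (depth now 0)
Event 6 (INT 0): INT 0 arrives: push (MAIN, PC=1), enter IRQ0 at PC=0 (depth now 1)
Event 7 (EXEC): [IRQ0] PC=0: DEC 4 -> ACC=-8
Event 8 (EXEC): [IRQ0] PC=1: DEC 1 -> ACC=-9
Event 9 (EXEC): [IRQ0] PC=2: IRET -> resume MAIN at PC=1 (depth now 0)
Event 10 (INT 0): INT 0 arrives: push (MAIN, PC=1), enter IRQ0 at PC=0 (depth now 1)
Event 11 (EXEC): [IRQ0] PC=0: DEC 4 -> ACC=-13
Event 12 (EXEC): [IRQ0] PC=1: DEC 1 -> ACC=-14
Event 13 (EXEC): [IRQ0] PC=2: IRET -> resume MAIN at PC=1 (depth now 0)
Event 14 (EXEC): [MAIN] PC=1: NOP
Event 15 (EXEC): [MAIN] PC=2: NOP
Event 16 (EXEC): [MAIN] PC=3: INC 1 -> ACC=-13
Event 17 (EXEC): [MAIN] PC=4: NOP
Event 18 (EXEC): [MAIN] PC=5: INC 2 -> ACC=-11
Event 19 (EXEC): [MAIN] PC=6: DEC 1 -> ACC=-12
Event 20 (EXEC): [MAIN] PC=7: HALT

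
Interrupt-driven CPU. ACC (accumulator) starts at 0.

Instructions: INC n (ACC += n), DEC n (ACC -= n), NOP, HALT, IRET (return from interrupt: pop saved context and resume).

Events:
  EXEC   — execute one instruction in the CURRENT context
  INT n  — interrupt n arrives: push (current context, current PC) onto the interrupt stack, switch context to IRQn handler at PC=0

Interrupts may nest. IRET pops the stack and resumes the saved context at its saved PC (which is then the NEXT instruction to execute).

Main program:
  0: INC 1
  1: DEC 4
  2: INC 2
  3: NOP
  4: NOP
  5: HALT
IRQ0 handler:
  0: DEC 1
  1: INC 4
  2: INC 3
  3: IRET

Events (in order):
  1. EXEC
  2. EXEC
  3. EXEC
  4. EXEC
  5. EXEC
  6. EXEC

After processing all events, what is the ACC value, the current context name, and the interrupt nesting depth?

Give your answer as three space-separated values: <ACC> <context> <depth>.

Answer: -1 MAIN 0

Derivation:
Event 1 (EXEC): [MAIN] PC=0: INC 1 -> ACC=1
Event 2 (EXEC): [MAIN] PC=1: DEC 4 -> ACC=-3
Event 3 (EXEC): [MAIN] PC=2: INC 2 -> ACC=-1
Event 4 (EXEC): [MAIN] PC=3: NOP
Event 5 (EXEC): [MAIN] PC=4: NOP
Event 6 (EXEC): [MAIN] PC=5: HALT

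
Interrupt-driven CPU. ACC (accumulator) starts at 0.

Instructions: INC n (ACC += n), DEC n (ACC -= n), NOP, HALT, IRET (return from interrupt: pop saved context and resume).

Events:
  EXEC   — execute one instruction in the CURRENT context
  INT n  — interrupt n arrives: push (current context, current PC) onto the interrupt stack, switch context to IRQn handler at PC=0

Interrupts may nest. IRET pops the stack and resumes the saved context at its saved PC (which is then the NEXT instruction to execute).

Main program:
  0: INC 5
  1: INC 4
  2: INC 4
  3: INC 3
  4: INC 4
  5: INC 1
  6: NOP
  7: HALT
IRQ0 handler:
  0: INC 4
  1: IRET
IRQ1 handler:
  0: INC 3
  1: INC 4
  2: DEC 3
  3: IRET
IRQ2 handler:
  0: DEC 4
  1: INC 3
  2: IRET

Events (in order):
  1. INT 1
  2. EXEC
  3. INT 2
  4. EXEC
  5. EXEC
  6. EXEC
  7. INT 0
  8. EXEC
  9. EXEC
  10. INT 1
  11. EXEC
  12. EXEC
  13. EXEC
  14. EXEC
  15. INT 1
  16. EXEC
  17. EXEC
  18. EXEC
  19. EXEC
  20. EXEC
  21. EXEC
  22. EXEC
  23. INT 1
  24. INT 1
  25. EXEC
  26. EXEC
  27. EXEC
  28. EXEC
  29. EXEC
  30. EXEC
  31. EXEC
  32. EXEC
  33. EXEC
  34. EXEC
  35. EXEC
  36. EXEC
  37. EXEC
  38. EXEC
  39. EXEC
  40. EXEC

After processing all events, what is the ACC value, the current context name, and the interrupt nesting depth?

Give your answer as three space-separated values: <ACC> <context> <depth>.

Event 1 (INT 1): INT 1 arrives: push (MAIN, PC=0), enter IRQ1 at PC=0 (depth now 1)
Event 2 (EXEC): [IRQ1] PC=0: INC 3 -> ACC=3
Event 3 (INT 2): INT 2 arrives: push (IRQ1, PC=1), enter IRQ2 at PC=0 (depth now 2)
Event 4 (EXEC): [IRQ2] PC=0: DEC 4 -> ACC=-1
Event 5 (EXEC): [IRQ2] PC=1: INC 3 -> ACC=2
Event 6 (EXEC): [IRQ2] PC=2: IRET -> resume IRQ1 at PC=1 (depth now 1)
Event 7 (INT 0): INT 0 arrives: push (IRQ1, PC=1), enter IRQ0 at PC=0 (depth now 2)
Event 8 (EXEC): [IRQ0] PC=0: INC 4 -> ACC=6
Event 9 (EXEC): [IRQ0] PC=1: IRET -> resume IRQ1 at PC=1 (depth now 1)
Event 10 (INT 1): INT 1 arrives: push (IRQ1, PC=1), enter IRQ1 at PC=0 (depth now 2)
Event 11 (EXEC): [IRQ1] PC=0: INC 3 -> ACC=9
Event 12 (EXEC): [IRQ1] PC=1: INC 4 -> ACC=13
Event 13 (EXEC): [IRQ1] PC=2: DEC 3 -> ACC=10
Event 14 (EXEC): [IRQ1] PC=3: IRET -> resume IRQ1 at PC=1 (depth now 1)
Event 15 (INT 1): INT 1 arrives: push (IRQ1, PC=1), enter IRQ1 at PC=0 (depth now 2)
Event 16 (EXEC): [IRQ1] PC=0: INC 3 -> ACC=13
Event 17 (EXEC): [IRQ1] PC=1: INC 4 -> ACC=17
Event 18 (EXEC): [IRQ1] PC=2: DEC 3 -> ACC=14
Event 19 (EXEC): [IRQ1] PC=3: IRET -> resume IRQ1 at PC=1 (depth now 1)
Event 20 (EXEC): [IRQ1] PC=1: INC 4 -> ACC=18
Event 21 (EXEC): [IRQ1] PC=2: DEC 3 -> ACC=15
Event 22 (EXEC): [IRQ1] PC=3: IRET -> resume MAIN at PC=0 (depth now 0)
Event 23 (INT 1): INT 1 arrives: push (MAIN, PC=0), enter IRQ1 at PC=0 (depth now 1)
Event 24 (INT 1): INT 1 arrives: push (IRQ1, PC=0), enter IRQ1 at PC=0 (depth now 2)
Event 25 (EXEC): [IRQ1] PC=0: INC 3 -> ACC=18
Event 26 (EXEC): [IRQ1] PC=1: INC 4 -> ACC=22
Event 27 (EXEC): [IRQ1] PC=2: DEC 3 -> ACC=19
Event 28 (EXEC): [IRQ1] PC=3: IRET -> resume IRQ1 at PC=0 (depth now 1)
Event 29 (EXEC): [IRQ1] PC=0: INC 3 -> ACC=22
Event 30 (EXEC): [IRQ1] PC=1: INC 4 -> ACC=26
Event 31 (EXEC): [IRQ1] PC=2: DEC 3 -> ACC=23
Event 32 (EXEC): [IRQ1] PC=3: IRET -> resume MAIN at PC=0 (depth now 0)
Event 33 (EXEC): [MAIN] PC=0: INC 5 -> ACC=28
Event 34 (EXEC): [MAIN] PC=1: INC 4 -> ACC=32
Event 35 (EXEC): [MAIN] PC=2: INC 4 -> ACC=36
Event 36 (EXEC): [MAIN] PC=3: INC 3 -> ACC=39
Event 37 (EXEC): [MAIN] PC=4: INC 4 -> ACC=43
Event 38 (EXEC): [MAIN] PC=5: INC 1 -> ACC=44
Event 39 (EXEC): [MAIN] PC=6: NOP
Event 40 (EXEC): [MAIN] PC=7: HALT

Answer: 44 MAIN 0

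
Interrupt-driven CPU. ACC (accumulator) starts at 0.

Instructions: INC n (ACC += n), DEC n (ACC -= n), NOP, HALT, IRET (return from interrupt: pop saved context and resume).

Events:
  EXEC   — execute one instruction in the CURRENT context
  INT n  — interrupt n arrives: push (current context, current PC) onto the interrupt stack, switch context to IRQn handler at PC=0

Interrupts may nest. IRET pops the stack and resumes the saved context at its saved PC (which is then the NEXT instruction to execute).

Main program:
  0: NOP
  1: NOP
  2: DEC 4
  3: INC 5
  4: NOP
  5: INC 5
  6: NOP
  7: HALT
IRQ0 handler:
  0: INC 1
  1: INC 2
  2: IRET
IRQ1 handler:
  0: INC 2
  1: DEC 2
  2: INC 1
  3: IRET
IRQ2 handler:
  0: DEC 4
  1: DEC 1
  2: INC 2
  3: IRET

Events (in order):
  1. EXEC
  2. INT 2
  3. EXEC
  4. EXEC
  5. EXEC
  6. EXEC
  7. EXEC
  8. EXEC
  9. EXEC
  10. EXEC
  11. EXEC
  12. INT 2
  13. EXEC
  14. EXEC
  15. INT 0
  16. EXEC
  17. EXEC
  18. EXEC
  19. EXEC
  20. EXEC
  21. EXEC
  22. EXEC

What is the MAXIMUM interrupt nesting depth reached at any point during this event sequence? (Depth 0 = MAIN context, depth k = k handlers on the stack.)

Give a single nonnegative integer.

Answer: 2

Derivation:
Event 1 (EXEC): [MAIN] PC=0: NOP [depth=0]
Event 2 (INT 2): INT 2 arrives: push (MAIN, PC=1), enter IRQ2 at PC=0 (depth now 1) [depth=1]
Event 3 (EXEC): [IRQ2] PC=0: DEC 4 -> ACC=-4 [depth=1]
Event 4 (EXEC): [IRQ2] PC=1: DEC 1 -> ACC=-5 [depth=1]
Event 5 (EXEC): [IRQ2] PC=2: INC 2 -> ACC=-3 [depth=1]
Event 6 (EXEC): [IRQ2] PC=3: IRET -> resume MAIN at PC=1 (depth now 0) [depth=0]
Event 7 (EXEC): [MAIN] PC=1: NOP [depth=0]
Event 8 (EXEC): [MAIN] PC=2: DEC 4 -> ACC=-7 [depth=0]
Event 9 (EXEC): [MAIN] PC=3: INC 5 -> ACC=-2 [depth=0]
Event 10 (EXEC): [MAIN] PC=4: NOP [depth=0]
Event 11 (EXEC): [MAIN] PC=5: INC 5 -> ACC=3 [depth=0]
Event 12 (INT 2): INT 2 arrives: push (MAIN, PC=6), enter IRQ2 at PC=0 (depth now 1) [depth=1]
Event 13 (EXEC): [IRQ2] PC=0: DEC 4 -> ACC=-1 [depth=1]
Event 14 (EXEC): [IRQ2] PC=1: DEC 1 -> ACC=-2 [depth=1]
Event 15 (INT 0): INT 0 arrives: push (IRQ2, PC=2), enter IRQ0 at PC=0 (depth now 2) [depth=2]
Event 16 (EXEC): [IRQ0] PC=0: INC 1 -> ACC=-1 [depth=2]
Event 17 (EXEC): [IRQ0] PC=1: INC 2 -> ACC=1 [depth=2]
Event 18 (EXEC): [IRQ0] PC=2: IRET -> resume IRQ2 at PC=2 (depth now 1) [depth=1]
Event 19 (EXEC): [IRQ2] PC=2: INC 2 -> ACC=3 [depth=1]
Event 20 (EXEC): [IRQ2] PC=3: IRET -> resume MAIN at PC=6 (depth now 0) [depth=0]
Event 21 (EXEC): [MAIN] PC=6: NOP [depth=0]
Event 22 (EXEC): [MAIN] PC=7: HALT [depth=0]
Max depth observed: 2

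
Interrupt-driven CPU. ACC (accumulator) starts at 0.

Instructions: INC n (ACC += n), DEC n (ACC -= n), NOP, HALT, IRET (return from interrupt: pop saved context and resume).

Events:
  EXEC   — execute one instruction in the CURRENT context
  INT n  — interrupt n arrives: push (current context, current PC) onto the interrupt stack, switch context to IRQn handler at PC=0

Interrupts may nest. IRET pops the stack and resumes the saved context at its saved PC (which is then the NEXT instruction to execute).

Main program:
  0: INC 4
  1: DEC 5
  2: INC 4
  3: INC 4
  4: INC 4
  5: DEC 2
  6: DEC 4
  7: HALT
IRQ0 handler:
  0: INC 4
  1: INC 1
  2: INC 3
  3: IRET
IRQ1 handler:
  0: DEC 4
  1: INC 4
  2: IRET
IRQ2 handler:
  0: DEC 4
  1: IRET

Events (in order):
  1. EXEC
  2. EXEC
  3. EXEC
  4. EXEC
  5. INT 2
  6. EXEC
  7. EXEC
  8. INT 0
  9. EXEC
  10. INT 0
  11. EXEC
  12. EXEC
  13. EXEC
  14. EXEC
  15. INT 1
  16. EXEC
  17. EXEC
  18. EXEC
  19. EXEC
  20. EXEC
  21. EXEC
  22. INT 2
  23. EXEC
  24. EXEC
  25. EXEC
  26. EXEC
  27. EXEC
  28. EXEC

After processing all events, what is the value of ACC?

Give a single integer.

Event 1 (EXEC): [MAIN] PC=0: INC 4 -> ACC=4
Event 2 (EXEC): [MAIN] PC=1: DEC 5 -> ACC=-1
Event 3 (EXEC): [MAIN] PC=2: INC 4 -> ACC=3
Event 4 (EXEC): [MAIN] PC=3: INC 4 -> ACC=7
Event 5 (INT 2): INT 2 arrives: push (MAIN, PC=4), enter IRQ2 at PC=0 (depth now 1)
Event 6 (EXEC): [IRQ2] PC=0: DEC 4 -> ACC=3
Event 7 (EXEC): [IRQ2] PC=1: IRET -> resume MAIN at PC=4 (depth now 0)
Event 8 (INT 0): INT 0 arrives: push (MAIN, PC=4), enter IRQ0 at PC=0 (depth now 1)
Event 9 (EXEC): [IRQ0] PC=0: INC 4 -> ACC=7
Event 10 (INT 0): INT 0 arrives: push (IRQ0, PC=1), enter IRQ0 at PC=0 (depth now 2)
Event 11 (EXEC): [IRQ0] PC=0: INC 4 -> ACC=11
Event 12 (EXEC): [IRQ0] PC=1: INC 1 -> ACC=12
Event 13 (EXEC): [IRQ0] PC=2: INC 3 -> ACC=15
Event 14 (EXEC): [IRQ0] PC=3: IRET -> resume IRQ0 at PC=1 (depth now 1)
Event 15 (INT 1): INT 1 arrives: push (IRQ0, PC=1), enter IRQ1 at PC=0 (depth now 2)
Event 16 (EXEC): [IRQ1] PC=0: DEC 4 -> ACC=11
Event 17 (EXEC): [IRQ1] PC=1: INC 4 -> ACC=15
Event 18 (EXEC): [IRQ1] PC=2: IRET -> resume IRQ0 at PC=1 (depth now 1)
Event 19 (EXEC): [IRQ0] PC=1: INC 1 -> ACC=16
Event 20 (EXEC): [IRQ0] PC=2: INC 3 -> ACC=19
Event 21 (EXEC): [IRQ0] PC=3: IRET -> resume MAIN at PC=4 (depth now 0)
Event 22 (INT 2): INT 2 arrives: push (MAIN, PC=4), enter IRQ2 at PC=0 (depth now 1)
Event 23 (EXEC): [IRQ2] PC=0: DEC 4 -> ACC=15
Event 24 (EXEC): [IRQ2] PC=1: IRET -> resume MAIN at PC=4 (depth now 0)
Event 25 (EXEC): [MAIN] PC=4: INC 4 -> ACC=19
Event 26 (EXEC): [MAIN] PC=5: DEC 2 -> ACC=17
Event 27 (EXEC): [MAIN] PC=6: DEC 4 -> ACC=13
Event 28 (EXEC): [MAIN] PC=7: HALT

Answer: 13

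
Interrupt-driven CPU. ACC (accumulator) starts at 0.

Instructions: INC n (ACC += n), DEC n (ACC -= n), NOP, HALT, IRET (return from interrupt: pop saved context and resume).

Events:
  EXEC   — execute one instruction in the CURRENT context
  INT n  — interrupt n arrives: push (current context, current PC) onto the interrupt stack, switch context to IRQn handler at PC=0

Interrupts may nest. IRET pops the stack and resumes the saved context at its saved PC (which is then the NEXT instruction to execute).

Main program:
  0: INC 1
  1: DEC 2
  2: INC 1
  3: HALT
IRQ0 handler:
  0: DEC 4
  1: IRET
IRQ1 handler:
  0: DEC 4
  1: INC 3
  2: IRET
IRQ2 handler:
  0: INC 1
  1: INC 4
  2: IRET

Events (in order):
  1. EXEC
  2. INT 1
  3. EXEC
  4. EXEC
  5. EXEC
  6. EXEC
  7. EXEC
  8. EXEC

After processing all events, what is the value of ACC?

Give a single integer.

Event 1 (EXEC): [MAIN] PC=0: INC 1 -> ACC=1
Event 2 (INT 1): INT 1 arrives: push (MAIN, PC=1), enter IRQ1 at PC=0 (depth now 1)
Event 3 (EXEC): [IRQ1] PC=0: DEC 4 -> ACC=-3
Event 4 (EXEC): [IRQ1] PC=1: INC 3 -> ACC=0
Event 5 (EXEC): [IRQ1] PC=2: IRET -> resume MAIN at PC=1 (depth now 0)
Event 6 (EXEC): [MAIN] PC=1: DEC 2 -> ACC=-2
Event 7 (EXEC): [MAIN] PC=2: INC 1 -> ACC=-1
Event 8 (EXEC): [MAIN] PC=3: HALT

Answer: -1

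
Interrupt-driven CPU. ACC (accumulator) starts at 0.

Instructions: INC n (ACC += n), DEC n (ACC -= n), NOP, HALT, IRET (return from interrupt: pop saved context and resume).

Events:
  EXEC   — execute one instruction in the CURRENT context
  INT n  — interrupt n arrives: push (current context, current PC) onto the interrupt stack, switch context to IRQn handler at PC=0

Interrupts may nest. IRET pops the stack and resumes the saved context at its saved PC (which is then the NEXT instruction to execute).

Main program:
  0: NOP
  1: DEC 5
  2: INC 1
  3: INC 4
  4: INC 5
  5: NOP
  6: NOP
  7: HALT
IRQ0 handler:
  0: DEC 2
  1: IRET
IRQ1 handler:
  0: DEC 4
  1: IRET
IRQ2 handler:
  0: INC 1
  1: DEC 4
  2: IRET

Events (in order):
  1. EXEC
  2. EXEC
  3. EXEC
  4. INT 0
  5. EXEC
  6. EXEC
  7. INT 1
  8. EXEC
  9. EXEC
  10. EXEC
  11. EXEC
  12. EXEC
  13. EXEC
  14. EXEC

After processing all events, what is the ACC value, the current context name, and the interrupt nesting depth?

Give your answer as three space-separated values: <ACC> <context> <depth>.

Answer: -1 MAIN 0

Derivation:
Event 1 (EXEC): [MAIN] PC=0: NOP
Event 2 (EXEC): [MAIN] PC=1: DEC 5 -> ACC=-5
Event 3 (EXEC): [MAIN] PC=2: INC 1 -> ACC=-4
Event 4 (INT 0): INT 0 arrives: push (MAIN, PC=3), enter IRQ0 at PC=0 (depth now 1)
Event 5 (EXEC): [IRQ0] PC=0: DEC 2 -> ACC=-6
Event 6 (EXEC): [IRQ0] PC=1: IRET -> resume MAIN at PC=3 (depth now 0)
Event 7 (INT 1): INT 1 arrives: push (MAIN, PC=3), enter IRQ1 at PC=0 (depth now 1)
Event 8 (EXEC): [IRQ1] PC=0: DEC 4 -> ACC=-10
Event 9 (EXEC): [IRQ1] PC=1: IRET -> resume MAIN at PC=3 (depth now 0)
Event 10 (EXEC): [MAIN] PC=3: INC 4 -> ACC=-6
Event 11 (EXEC): [MAIN] PC=4: INC 5 -> ACC=-1
Event 12 (EXEC): [MAIN] PC=5: NOP
Event 13 (EXEC): [MAIN] PC=6: NOP
Event 14 (EXEC): [MAIN] PC=7: HALT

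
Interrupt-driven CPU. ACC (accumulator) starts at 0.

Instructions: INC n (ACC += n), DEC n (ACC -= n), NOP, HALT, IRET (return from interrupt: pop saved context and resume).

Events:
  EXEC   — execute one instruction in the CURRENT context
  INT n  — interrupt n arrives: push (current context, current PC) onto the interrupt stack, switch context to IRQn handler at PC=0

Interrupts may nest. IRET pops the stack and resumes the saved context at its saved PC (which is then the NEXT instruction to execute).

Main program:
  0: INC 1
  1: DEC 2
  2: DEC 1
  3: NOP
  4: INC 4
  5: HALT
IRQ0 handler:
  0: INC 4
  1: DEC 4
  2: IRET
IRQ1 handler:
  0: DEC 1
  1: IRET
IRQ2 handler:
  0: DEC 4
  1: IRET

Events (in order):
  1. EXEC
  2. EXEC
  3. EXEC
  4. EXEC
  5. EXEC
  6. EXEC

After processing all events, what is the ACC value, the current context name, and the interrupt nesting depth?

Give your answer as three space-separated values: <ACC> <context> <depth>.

Answer: 2 MAIN 0

Derivation:
Event 1 (EXEC): [MAIN] PC=0: INC 1 -> ACC=1
Event 2 (EXEC): [MAIN] PC=1: DEC 2 -> ACC=-1
Event 3 (EXEC): [MAIN] PC=2: DEC 1 -> ACC=-2
Event 4 (EXEC): [MAIN] PC=3: NOP
Event 5 (EXEC): [MAIN] PC=4: INC 4 -> ACC=2
Event 6 (EXEC): [MAIN] PC=5: HALT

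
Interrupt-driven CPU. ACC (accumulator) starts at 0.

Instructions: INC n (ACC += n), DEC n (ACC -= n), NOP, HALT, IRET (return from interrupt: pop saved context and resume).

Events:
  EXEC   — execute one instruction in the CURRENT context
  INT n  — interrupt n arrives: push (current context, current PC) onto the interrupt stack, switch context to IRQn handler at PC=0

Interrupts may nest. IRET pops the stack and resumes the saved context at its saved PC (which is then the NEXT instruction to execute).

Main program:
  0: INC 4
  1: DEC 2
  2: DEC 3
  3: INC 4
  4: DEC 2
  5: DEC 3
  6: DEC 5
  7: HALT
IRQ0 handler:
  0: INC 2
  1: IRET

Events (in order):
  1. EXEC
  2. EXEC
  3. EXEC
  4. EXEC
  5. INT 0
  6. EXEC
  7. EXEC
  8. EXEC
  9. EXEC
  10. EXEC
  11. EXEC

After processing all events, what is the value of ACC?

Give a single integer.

Answer: -5

Derivation:
Event 1 (EXEC): [MAIN] PC=0: INC 4 -> ACC=4
Event 2 (EXEC): [MAIN] PC=1: DEC 2 -> ACC=2
Event 3 (EXEC): [MAIN] PC=2: DEC 3 -> ACC=-1
Event 4 (EXEC): [MAIN] PC=3: INC 4 -> ACC=3
Event 5 (INT 0): INT 0 arrives: push (MAIN, PC=4), enter IRQ0 at PC=0 (depth now 1)
Event 6 (EXEC): [IRQ0] PC=0: INC 2 -> ACC=5
Event 7 (EXEC): [IRQ0] PC=1: IRET -> resume MAIN at PC=4 (depth now 0)
Event 8 (EXEC): [MAIN] PC=4: DEC 2 -> ACC=3
Event 9 (EXEC): [MAIN] PC=5: DEC 3 -> ACC=0
Event 10 (EXEC): [MAIN] PC=6: DEC 5 -> ACC=-5
Event 11 (EXEC): [MAIN] PC=7: HALT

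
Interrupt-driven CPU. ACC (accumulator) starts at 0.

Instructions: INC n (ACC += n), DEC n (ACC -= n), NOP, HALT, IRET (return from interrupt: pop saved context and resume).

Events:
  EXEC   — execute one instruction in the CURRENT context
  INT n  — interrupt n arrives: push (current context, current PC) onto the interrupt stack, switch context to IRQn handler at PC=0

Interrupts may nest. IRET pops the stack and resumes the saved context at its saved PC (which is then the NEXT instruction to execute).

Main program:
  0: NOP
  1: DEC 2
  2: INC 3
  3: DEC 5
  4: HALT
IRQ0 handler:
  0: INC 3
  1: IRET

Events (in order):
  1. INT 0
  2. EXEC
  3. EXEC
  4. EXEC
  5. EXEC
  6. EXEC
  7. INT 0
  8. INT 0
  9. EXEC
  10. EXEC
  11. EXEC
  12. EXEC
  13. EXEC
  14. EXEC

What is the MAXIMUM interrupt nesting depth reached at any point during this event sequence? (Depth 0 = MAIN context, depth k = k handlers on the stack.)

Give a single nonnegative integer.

Event 1 (INT 0): INT 0 arrives: push (MAIN, PC=0), enter IRQ0 at PC=0 (depth now 1) [depth=1]
Event 2 (EXEC): [IRQ0] PC=0: INC 3 -> ACC=3 [depth=1]
Event 3 (EXEC): [IRQ0] PC=1: IRET -> resume MAIN at PC=0 (depth now 0) [depth=0]
Event 4 (EXEC): [MAIN] PC=0: NOP [depth=0]
Event 5 (EXEC): [MAIN] PC=1: DEC 2 -> ACC=1 [depth=0]
Event 6 (EXEC): [MAIN] PC=2: INC 3 -> ACC=4 [depth=0]
Event 7 (INT 0): INT 0 arrives: push (MAIN, PC=3), enter IRQ0 at PC=0 (depth now 1) [depth=1]
Event 8 (INT 0): INT 0 arrives: push (IRQ0, PC=0), enter IRQ0 at PC=0 (depth now 2) [depth=2]
Event 9 (EXEC): [IRQ0] PC=0: INC 3 -> ACC=7 [depth=2]
Event 10 (EXEC): [IRQ0] PC=1: IRET -> resume IRQ0 at PC=0 (depth now 1) [depth=1]
Event 11 (EXEC): [IRQ0] PC=0: INC 3 -> ACC=10 [depth=1]
Event 12 (EXEC): [IRQ0] PC=1: IRET -> resume MAIN at PC=3 (depth now 0) [depth=0]
Event 13 (EXEC): [MAIN] PC=3: DEC 5 -> ACC=5 [depth=0]
Event 14 (EXEC): [MAIN] PC=4: HALT [depth=0]
Max depth observed: 2

Answer: 2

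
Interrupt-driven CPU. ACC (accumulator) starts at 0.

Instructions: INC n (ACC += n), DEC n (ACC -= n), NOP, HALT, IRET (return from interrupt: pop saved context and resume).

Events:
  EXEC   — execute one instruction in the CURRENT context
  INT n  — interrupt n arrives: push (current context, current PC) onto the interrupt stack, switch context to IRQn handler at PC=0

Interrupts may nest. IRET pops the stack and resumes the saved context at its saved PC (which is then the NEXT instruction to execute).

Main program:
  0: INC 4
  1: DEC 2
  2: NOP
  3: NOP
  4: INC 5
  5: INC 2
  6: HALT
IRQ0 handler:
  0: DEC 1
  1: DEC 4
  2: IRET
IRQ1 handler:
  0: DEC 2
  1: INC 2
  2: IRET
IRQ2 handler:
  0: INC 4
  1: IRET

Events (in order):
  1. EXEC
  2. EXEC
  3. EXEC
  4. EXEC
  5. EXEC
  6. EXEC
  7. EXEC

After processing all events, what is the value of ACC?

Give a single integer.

Event 1 (EXEC): [MAIN] PC=0: INC 4 -> ACC=4
Event 2 (EXEC): [MAIN] PC=1: DEC 2 -> ACC=2
Event 3 (EXEC): [MAIN] PC=2: NOP
Event 4 (EXEC): [MAIN] PC=3: NOP
Event 5 (EXEC): [MAIN] PC=4: INC 5 -> ACC=7
Event 6 (EXEC): [MAIN] PC=5: INC 2 -> ACC=9
Event 7 (EXEC): [MAIN] PC=6: HALT

Answer: 9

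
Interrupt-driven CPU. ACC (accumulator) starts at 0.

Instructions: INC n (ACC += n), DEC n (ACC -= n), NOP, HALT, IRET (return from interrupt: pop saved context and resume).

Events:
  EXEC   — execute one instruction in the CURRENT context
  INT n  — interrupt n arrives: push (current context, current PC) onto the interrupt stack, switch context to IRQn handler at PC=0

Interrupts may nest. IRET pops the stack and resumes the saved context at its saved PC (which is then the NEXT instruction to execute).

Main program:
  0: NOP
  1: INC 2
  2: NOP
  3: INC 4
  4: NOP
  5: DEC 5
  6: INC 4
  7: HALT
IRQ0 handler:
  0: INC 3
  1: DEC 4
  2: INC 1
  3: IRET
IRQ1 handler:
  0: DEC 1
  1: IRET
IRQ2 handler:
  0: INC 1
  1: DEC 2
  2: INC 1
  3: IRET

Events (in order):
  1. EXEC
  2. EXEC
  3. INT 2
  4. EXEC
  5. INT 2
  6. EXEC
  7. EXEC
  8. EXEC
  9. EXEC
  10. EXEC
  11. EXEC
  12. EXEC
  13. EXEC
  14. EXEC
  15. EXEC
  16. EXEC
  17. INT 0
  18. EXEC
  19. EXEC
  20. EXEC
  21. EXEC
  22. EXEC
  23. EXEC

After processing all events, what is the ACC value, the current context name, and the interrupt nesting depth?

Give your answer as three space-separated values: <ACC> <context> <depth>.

Answer: 5 MAIN 0

Derivation:
Event 1 (EXEC): [MAIN] PC=0: NOP
Event 2 (EXEC): [MAIN] PC=1: INC 2 -> ACC=2
Event 3 (INT 2): INT 2 arrives: push (MAIN, PC=2), enter IRQ2 at PC=0 (depth now 1)
Event 4 (EXEC): [IRQ2] PC=0: INC 1 -> ACC=3
Event 5 (INT 2): INT 2 arrives: push (IRQ2, PC=1), enter IRQ2 at PC=0 (depth now 2)
Event 6 (EXEC): [IRQ2] PC=0: INC 1 -> ACC=4
Event 7 (EXEC): [IRQ2] PC=1: DEC 2 -> ACC=2
Event 8 (EXEC): [IRQ2] PC=2: INC 1 -> ACC=3
Event 9 (EXEC): [IRQ2] PC=3: IRET -> resume IRQ2 at PC=1 (depth now 1)
Event 10 (EXEC): [IRQ2] PC=1: DEC 2 -> ACC=1
Event 11 (EXEC): [IRQ2] PC=2: INC 1 -> ACC=2
Event 12 (EXEC): [IRQ2] PC=3: IRET -> resume MAIN at PC=2 (depth now 0)
Event 13 (EXEC): [MAIN] PC=2: NOP
Event 14 (EXEC): [MAIN] PC=3: INC 4 -> ACC=6
Event 15 (EXEC): [MAIN] PC=4: NOP
Event 16 (EXEC): [MAIN] PC=5: DEC 5 -> ACC=1
Event 17 (INT 0): INT 0 arrives: push (MAIN, PC=6), enter IRQ0 at PC=0 (depth now 1)
Event 18 (EXEC): [IRQ0] PC=0: INC 3 -> ACC=4
Event 19 (EXEC): [IRQ0] PC=1: DEC 4 -> ACC=0
Event 20 (EXEC): [IRQ0] PC=2: INC 1 -> ACC=1
Event 21 (EXEC): [IRQ0] PC=3: IRET -> resume MAIN at PC=6 (depth now 0)
Event 22 (EXEC): [MAIN] PC=6: INC 4 -> ACC=5
Event 23 (EXEC): [MAIN] PC=7: HALT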